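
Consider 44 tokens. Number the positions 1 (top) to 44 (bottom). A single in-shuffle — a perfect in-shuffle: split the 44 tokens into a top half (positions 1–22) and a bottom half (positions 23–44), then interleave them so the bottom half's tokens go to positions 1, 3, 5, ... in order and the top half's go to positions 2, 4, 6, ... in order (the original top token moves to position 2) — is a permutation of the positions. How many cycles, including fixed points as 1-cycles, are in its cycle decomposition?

Trace each unvisited position around until it returns:
(1 2 4 8 16 32 ... len 12) (3 6 12 24) (5 10 20 40 35 25) (7 14 28 11 22 44 ... len 12) (9 18 36 27) (15 30) (21 42 39 33)
7 cycles in total.

7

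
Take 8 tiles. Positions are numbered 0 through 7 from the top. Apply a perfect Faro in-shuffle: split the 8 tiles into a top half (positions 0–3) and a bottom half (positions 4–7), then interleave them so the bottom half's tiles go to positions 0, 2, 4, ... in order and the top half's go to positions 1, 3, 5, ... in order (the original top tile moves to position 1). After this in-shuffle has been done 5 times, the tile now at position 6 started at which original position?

Work backwards from position 6, undoing one in-shuffle at a time:
6 ← 7 ← 3 ← 1 ← 0 ← 4
So the tile now at position 6 started at position 4.

4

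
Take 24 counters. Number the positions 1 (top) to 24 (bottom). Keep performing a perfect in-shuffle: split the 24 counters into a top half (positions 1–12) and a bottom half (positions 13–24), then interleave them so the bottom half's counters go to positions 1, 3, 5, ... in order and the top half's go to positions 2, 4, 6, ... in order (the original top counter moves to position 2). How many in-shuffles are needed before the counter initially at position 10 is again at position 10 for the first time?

4

Follow position 10 under repeated in-shuffles:
10 → 20 → 15 → 5 → 10
It first returns after 4 in-shuffles.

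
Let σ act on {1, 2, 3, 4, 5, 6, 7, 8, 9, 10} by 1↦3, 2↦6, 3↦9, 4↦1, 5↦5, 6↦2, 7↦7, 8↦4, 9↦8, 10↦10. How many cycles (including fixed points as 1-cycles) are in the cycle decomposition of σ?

Cycle decomposition: (1 3 9 8 4) (2 6) (5) (7) (10).
5 cycles.

5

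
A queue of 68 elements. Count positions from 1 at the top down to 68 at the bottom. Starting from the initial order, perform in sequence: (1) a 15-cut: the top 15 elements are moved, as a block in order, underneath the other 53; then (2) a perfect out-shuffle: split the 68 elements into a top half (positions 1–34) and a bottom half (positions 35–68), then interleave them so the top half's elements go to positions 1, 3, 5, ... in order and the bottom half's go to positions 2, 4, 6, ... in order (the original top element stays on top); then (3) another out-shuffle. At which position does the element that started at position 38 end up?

Track the element from position 38 forward through each operation:
  after op 1 (cut 15): 38 → 23
  after op 2 (out-shuffle): 23 → 45
  after op 3 (out-shuffle): 45 → 22

22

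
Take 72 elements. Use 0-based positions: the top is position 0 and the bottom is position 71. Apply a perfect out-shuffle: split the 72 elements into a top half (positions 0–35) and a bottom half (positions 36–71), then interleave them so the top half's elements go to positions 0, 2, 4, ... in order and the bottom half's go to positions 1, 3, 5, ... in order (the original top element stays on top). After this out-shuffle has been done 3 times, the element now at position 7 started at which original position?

63

Work backwards from position 7, undoing one out-shuffle at a time:
7 ← 39 ← 55 ← 63
So the element now at position 7 started at position 63.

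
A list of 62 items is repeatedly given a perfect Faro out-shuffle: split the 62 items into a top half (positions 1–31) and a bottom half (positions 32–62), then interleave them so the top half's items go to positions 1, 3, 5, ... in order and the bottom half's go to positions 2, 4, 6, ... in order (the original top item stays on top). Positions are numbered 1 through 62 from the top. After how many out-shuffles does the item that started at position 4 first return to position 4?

Follow position 4 under repeated out-shuffles:
4 → 7 → 13 → 25 → 49 → 36 → 10 → 19 → ... → 4 (length 60)
It first returns after 60 out-shuffles.

60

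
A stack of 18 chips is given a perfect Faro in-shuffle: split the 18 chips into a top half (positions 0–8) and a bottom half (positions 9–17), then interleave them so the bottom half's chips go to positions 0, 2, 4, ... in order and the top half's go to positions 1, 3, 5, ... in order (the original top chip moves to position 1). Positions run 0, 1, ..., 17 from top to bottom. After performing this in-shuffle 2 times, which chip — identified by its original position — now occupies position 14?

Work backwards from position 14, undoing one in-shuffle at a time:
14 ← 16 ← 17
So the chip now at position 14 started at position 17.

17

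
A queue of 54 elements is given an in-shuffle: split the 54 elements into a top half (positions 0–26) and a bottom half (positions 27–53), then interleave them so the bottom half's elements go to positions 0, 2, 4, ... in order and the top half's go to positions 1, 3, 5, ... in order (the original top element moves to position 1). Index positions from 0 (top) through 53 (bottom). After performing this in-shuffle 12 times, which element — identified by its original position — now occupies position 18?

Work backwards from position 18, undoing one in-shuffle at a time:
18 ← 36 ← 45 ← 22 ← 38 ← 46 ← 50 ← 52 ← 53 ← 26 ← 40 ← 47 ← 23
So the element now at position 18 started at position 23.

23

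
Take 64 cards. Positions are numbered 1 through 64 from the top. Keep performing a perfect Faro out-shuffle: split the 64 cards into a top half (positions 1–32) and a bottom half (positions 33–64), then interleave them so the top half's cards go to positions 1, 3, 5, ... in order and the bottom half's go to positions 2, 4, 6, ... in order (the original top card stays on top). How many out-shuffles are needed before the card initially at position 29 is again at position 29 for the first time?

6

Follow position 29 under repeated out-shuffles:
29 → 57 → 50 → 36 → 8 → 15 → 29
It first returns after 6 out-shuffles.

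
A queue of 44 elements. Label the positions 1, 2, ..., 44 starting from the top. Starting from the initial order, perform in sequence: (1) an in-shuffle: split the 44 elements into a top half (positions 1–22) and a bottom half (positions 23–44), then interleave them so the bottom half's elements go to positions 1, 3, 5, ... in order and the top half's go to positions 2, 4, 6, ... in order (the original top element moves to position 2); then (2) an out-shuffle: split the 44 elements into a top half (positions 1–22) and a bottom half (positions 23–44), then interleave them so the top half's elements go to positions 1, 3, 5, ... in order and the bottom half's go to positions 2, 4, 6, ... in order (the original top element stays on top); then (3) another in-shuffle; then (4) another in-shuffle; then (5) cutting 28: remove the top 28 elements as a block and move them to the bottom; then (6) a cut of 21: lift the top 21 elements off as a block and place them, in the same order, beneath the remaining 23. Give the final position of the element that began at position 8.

Track the element from position 8 forward through each operation:
  after op 1 (in-shuffle): 8 → 16
  after op 2 (out-shuffle): 16 → 31
  after op 3 (in-shuffle): 31 → 17
  after op 4 (in-shuffle): 17 → 34
  after op 5 (cut 28): 34 → 6
  after op 6 (cut 21): 6 → 29

29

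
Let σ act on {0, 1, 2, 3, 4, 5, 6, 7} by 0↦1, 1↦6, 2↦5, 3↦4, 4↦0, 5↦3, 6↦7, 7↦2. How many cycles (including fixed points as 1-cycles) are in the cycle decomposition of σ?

Cycle decomposition: (0 1 6 7 2 5 3 4).
1 cycle.

1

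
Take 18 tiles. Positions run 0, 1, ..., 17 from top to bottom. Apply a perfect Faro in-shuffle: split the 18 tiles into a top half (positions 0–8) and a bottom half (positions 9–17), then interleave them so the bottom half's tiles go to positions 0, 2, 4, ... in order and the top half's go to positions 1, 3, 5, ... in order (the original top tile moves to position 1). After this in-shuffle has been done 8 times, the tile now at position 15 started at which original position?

5

Work backwards from position 15, undoing one in-shuffle at a time:
15 ← 7 ← 3 ← 1 ← 0 ← 9 ← 4 ← 11 ← 5
So the tile now at position 15 started at position 5.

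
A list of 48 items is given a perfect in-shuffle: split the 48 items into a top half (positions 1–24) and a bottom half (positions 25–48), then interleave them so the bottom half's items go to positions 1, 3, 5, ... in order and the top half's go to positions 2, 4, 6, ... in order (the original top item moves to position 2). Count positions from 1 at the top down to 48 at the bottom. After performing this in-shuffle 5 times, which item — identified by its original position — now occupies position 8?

37

Work backwards from position 8, undoing one in-shuffle at a time:
8 ← 4 ← 2 ← 1 ← 25 ← 37
So the item now at position 8 started at position 37.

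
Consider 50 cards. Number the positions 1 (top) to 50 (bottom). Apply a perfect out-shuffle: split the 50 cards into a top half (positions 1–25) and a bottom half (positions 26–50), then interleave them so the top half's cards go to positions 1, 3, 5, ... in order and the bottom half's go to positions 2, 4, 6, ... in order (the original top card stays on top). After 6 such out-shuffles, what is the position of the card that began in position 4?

46

Track the card's position through each out-shuffle:
4 → 7 → 13 → 25 → 49 → 48 → 46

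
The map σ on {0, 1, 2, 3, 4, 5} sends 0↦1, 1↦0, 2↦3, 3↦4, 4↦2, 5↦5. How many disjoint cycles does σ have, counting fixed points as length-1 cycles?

3

Cycle decomposition: (0 1) (2 3 4) (5).
3 cycles.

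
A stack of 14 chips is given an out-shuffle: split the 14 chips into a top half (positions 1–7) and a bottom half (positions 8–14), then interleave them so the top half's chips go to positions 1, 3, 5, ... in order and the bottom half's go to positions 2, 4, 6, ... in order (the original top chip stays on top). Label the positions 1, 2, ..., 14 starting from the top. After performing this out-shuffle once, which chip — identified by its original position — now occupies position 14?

Work backwards from position 14, undoing one out-shuffle at a time:
14 ← 14
So the chip now at position 14 started at position 14.

14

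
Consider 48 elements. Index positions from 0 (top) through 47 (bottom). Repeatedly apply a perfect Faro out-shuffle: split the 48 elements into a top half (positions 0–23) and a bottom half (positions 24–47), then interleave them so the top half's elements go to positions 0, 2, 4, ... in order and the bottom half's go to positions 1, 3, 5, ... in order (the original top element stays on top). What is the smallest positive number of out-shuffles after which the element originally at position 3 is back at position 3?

23

Follow position 3 under repeated out-shuffles:
3 → 6 → 12 → 24 → 1 → 2 → 4 → 8 → ... → 3 (length 23)
It first returns after 23 out-shuffles.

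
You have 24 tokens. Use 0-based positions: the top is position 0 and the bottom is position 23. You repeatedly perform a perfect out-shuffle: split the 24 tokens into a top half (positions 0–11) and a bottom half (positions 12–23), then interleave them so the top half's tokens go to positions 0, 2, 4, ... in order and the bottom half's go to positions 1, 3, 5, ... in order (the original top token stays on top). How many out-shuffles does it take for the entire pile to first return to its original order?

11

The out-shuffle permutes the 24 positions with cycle lengths [1, 1, 11, 11].
Every token is home exactly when every cycle has completed a whole number of laps, i.e. after lcm(1, 11) = 11 out-shuffles.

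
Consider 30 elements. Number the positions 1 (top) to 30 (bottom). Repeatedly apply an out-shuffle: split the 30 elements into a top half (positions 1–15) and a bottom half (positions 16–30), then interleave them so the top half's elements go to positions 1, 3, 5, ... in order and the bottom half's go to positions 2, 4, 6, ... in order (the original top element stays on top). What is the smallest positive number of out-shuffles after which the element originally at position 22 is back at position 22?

Follow position 22 under repeated out-shuffles:
22 → 14 → 27 → 24 → 18 → 6 → 11 → 21 → ... → 22 (length 28)
It first returns after 28 out-shuffles.

28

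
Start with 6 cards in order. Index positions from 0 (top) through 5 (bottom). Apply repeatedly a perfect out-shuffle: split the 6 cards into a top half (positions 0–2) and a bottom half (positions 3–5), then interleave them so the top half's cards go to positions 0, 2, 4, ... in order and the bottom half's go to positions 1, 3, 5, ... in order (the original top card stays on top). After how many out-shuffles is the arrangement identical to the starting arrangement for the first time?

4

The out-shuffle permutes the 6 positions with cycle lengths [1, 1, 4].
Every card is home exactly when every cycle has completed a whole number of laps, i.e. after lcm(1, 4) = 4 out-shuffles.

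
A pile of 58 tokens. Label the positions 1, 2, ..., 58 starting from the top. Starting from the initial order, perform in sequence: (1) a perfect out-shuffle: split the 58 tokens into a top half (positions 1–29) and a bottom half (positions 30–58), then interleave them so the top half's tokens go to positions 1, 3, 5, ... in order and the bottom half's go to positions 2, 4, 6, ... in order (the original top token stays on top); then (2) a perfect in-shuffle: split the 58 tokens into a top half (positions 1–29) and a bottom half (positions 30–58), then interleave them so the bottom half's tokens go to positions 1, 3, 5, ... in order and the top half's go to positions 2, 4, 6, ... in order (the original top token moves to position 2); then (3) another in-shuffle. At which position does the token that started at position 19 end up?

30

Track the token from position 19 forward through each operation:
  after op 1 (out-shuffle): 19 → 37
  after op 2 (in-shuffle): 37 → 15
  after op 3 (in-shuffle): 15 → 30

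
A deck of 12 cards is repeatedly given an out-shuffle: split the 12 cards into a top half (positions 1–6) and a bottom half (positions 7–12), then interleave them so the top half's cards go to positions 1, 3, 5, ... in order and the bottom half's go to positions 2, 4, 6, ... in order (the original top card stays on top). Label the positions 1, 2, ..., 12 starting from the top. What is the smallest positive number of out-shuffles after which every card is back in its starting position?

The out-shuffle permutes the 12 positions with cycle lengths [1, 1, 10].
Every card is home exactly when every cycle has completed a whole number of laps, i.e. after lcm(1, 10) = 10 out-shuffles.

10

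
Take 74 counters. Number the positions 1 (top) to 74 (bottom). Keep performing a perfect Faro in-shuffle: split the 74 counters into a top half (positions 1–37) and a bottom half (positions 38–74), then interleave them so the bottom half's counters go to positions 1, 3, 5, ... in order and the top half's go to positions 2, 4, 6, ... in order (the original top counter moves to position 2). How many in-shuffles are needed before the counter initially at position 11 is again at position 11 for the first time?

Follow position 11 under repeated in-shuffles:
11 → 22 → 44 → 13 → 26 → 52 → 29 → 58 → 41 → 7 → 14 → 28 → 56 → 37 → 74 → 73 → 71 → 67 → 59 → 43 → 11
It first returns after 20 in-shuffles.

20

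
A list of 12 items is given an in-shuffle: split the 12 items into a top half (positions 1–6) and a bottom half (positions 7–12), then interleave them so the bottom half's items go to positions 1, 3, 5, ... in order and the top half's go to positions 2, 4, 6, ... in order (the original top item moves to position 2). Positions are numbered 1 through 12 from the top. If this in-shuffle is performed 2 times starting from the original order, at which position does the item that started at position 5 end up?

Track the item's position through each in-shuffle:
5 → 10 → 7

7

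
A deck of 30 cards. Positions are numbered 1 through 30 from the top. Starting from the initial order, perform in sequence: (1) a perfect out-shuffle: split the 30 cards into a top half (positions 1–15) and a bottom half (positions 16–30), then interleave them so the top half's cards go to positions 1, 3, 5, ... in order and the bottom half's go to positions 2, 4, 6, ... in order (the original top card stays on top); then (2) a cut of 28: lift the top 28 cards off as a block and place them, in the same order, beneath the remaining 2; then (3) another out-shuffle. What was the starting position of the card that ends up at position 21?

5

Undo the operations in reverse order, starting from position 21:
  undo op 3 (out-shuffle, from top half): 21 ← 11
  undo op 2 (cut 28): 11 ← 9
  undo op 1 (out-shuffle, from top half): 9 ← 5
So the card at position 21 came from original position 5.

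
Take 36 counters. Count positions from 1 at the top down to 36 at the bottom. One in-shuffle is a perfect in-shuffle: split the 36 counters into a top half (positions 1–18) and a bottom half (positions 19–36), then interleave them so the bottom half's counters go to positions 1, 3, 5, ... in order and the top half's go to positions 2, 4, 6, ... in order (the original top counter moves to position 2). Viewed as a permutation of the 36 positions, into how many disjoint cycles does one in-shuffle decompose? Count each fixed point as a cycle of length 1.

1

Trace each unvisited position around until it returns:
(1 2 4 8 16 32 ... len 36)
1 cycle in total.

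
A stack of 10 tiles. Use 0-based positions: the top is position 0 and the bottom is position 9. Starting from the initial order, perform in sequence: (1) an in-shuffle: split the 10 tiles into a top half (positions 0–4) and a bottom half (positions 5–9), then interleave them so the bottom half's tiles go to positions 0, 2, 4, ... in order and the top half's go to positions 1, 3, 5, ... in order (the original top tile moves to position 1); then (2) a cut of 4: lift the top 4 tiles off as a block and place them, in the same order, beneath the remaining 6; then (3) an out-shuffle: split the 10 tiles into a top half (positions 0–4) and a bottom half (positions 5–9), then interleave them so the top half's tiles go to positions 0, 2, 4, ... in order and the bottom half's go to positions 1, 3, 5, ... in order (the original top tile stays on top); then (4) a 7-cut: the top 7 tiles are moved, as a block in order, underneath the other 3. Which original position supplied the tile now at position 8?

Undo the operations in reverse order, starting from position 8:
  undo op 4 (cut 7): 8 ← 5
  undo op 3 (out-shuffle, from bottom half): 5 ← 7
  undo op 2 (cut 4): 7 ← 1
  undo op 1 (in-shuffle, from top half): 1 ← 0
So the tile at position 8 came from original position 0.

0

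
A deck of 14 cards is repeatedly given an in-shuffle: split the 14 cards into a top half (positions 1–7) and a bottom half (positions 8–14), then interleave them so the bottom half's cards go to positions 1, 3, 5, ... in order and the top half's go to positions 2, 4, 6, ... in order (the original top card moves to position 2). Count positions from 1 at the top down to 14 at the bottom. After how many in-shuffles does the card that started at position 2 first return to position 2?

4

Follow position 2 under repeated in-shuffles:
2 → 4 → 8 → 1 → 2
It first returns after 4 in-shuffles.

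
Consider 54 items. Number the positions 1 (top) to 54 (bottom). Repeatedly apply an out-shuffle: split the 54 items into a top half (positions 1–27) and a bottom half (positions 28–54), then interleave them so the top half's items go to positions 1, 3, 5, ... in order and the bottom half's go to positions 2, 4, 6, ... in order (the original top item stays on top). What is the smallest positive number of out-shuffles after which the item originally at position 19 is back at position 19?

52

Follow position 19 under repeated out-shuffles:
19 → 37 → 20 → 39 → 24 → 47 → 40 → 26 → ... → 19 (length 52)
It first returns after 52 out-shuffles.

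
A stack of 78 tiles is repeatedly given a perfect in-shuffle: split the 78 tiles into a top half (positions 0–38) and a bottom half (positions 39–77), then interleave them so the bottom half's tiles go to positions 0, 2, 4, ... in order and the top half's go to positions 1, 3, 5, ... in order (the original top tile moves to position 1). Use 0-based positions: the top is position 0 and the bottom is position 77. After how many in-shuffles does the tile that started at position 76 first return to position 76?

39

Follow position 76 under repeated in-shuffles:
76 → 74 → 70 → 62 → 46 → 14 → 29 → 59 → ... → 76 (length 39)
It first returns after 39 in-shuffles.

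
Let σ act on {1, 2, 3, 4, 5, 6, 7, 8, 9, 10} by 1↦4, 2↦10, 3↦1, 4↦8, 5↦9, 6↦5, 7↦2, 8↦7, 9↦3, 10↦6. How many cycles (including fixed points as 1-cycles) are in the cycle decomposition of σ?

Cycle decomposition: (1 4 8 7 2 10 6 5 9 3).
1 cycle.

1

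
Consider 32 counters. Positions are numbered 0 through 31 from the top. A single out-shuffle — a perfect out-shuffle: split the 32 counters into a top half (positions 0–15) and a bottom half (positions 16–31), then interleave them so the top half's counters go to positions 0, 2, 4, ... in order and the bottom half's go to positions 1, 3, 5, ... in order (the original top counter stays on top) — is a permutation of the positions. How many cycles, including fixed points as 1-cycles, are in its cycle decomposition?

8

Trace each unvisited position around until it returns:
(0) (1 2 4 8 16) (3 6 12 24 17) (5 10 20 9 18) (7 14 28 25 19) (11 22 13 26 21) (15 30 29 27 23) (31)
8 cycles in total.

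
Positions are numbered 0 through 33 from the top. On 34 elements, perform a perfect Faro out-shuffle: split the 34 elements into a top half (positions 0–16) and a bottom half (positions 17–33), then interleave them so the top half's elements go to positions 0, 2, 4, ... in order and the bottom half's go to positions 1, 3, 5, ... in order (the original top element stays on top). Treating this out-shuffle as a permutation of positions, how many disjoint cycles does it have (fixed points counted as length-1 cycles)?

6

Trace each unvisited position around until it returns:
(0) (1 2 4 8 16 32 31 29 25 17) (3 6 12 24 15 30 27 21 9 18) (5 10 20 7 14 28 23 13 26 19) (11 22) (33)
6 cycles in total.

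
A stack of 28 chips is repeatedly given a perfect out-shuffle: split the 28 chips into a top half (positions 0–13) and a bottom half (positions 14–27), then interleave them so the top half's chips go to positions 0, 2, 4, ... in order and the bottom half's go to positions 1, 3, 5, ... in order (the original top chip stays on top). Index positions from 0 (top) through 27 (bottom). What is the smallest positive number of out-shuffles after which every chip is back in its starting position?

The out-shuffle permutes the 28 positions with cycle lengths [1, 1, 2, 6, 18].
Every chip is home exactly when every cycle has completed a whole number of laps, i.e. after lcm(1, 2, 6, 18) = 18 out-shuffles.

18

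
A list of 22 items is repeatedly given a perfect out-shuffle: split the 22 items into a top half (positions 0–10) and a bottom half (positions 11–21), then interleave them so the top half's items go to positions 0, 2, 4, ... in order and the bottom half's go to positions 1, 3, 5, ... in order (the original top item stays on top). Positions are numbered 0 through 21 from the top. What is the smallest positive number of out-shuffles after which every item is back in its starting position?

6

The out-shuffle permutes the 22 positions with cycle lengths [1, 1, 2, 3, 3, 6, 6].
Every item is home exactly when every cycle has completed a whole number of laps, i.e. after lcm(1, 2, 3, 6) = 6 out-shuffles.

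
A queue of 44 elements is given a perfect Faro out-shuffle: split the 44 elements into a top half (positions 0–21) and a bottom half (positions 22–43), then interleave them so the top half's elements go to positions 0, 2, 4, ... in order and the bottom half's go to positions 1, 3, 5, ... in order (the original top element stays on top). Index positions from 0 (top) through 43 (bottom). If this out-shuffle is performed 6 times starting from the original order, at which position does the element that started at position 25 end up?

9

Track the element's position through each out-shuffle:
25 → 7 → 14 → 28 → 13 → 26 → 9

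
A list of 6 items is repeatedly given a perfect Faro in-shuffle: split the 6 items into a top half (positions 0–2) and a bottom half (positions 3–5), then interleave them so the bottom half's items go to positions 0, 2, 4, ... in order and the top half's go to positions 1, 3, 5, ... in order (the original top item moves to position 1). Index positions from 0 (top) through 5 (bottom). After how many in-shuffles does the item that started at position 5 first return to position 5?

Follow position 5 under repeated in-shuffles:
5 → 4 → 2 → 5
It first returns after 3 in-shuffles.

3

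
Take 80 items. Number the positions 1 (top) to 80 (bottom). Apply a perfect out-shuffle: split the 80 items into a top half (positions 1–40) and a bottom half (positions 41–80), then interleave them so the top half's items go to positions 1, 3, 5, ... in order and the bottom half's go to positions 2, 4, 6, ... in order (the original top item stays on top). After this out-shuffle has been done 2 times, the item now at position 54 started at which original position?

Work backwards from position 54, undoing one out-shuffle at a time:
54 ← 67 ← 34
So the item now at position 54 started at position 34.

34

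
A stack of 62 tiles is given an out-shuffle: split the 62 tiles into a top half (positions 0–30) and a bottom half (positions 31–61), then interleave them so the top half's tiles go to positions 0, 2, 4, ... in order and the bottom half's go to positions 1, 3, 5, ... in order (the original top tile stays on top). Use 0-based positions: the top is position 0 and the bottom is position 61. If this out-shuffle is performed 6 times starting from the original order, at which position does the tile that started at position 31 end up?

Track the tile's position through each out-shuffle:
31 → 1 → 2 → 4 → 8 → 16 → 32

32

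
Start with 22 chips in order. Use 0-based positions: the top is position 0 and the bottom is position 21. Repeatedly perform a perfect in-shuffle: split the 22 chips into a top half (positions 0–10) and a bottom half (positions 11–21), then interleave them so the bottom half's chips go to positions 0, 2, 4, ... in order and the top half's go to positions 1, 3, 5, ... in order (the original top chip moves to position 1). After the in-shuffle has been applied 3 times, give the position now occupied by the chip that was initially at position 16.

20

Track the chip's position through each in-shuffle:
16 → 10 → 21 → 20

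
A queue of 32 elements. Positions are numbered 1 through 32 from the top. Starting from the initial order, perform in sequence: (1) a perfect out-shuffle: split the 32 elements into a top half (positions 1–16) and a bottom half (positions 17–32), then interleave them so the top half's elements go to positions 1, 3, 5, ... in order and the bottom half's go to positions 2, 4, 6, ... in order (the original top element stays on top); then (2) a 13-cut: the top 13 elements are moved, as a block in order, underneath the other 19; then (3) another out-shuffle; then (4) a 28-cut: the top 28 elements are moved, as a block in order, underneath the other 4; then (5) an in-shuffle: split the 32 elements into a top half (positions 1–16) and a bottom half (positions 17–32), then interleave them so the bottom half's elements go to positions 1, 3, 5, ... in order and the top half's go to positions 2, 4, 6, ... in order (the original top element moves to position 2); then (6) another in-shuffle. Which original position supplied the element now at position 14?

3

Undo the operations in reverse order, starting from position 14:
  undo op 6 (in-shuffle, from top half): 14 ← 7
  undo op 5 (in-shuffle, from bottom half): 7 ← 20
  undo op 4 (cut 28): 20 ← 16
  undo op 3 (out-shuffle, from bottom half): 16 ← 24
  undo op 2 (cut 13): 24 ← 5
  undo op 1 (out-shuffle, from top half): 5 ← 3
So the element at position 14 came from original position 3.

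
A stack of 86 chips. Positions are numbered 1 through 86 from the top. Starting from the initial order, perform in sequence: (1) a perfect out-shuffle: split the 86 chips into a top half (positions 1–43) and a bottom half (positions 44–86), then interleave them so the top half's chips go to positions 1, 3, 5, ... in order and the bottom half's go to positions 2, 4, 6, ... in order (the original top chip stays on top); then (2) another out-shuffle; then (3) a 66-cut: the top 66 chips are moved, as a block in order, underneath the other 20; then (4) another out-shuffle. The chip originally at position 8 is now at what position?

12

Track the chip from position 8 forward through each operation:
  after op 1 (out-shuffle): 8 → 15
  after op 2 (out-shuffle): 15 → 29
  after op 3 (cut 66): 29 → 49
  after op 4 (out-shuffle): 49 → 12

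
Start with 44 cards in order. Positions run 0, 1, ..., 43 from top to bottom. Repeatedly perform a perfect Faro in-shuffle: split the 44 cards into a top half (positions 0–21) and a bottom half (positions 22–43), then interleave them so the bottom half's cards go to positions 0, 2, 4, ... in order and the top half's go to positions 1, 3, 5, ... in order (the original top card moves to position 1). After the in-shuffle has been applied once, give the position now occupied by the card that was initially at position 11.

Track the card's position through each in-shuffle:
11 → 23

23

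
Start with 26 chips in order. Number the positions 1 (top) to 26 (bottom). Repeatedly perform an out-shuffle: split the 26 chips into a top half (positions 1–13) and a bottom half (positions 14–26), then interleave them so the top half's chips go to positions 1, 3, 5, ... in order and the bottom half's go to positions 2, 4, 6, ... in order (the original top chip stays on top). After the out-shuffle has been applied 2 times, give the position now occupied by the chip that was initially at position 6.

21

Track the chip's position through each out-shuffle:
6 → 11 → 21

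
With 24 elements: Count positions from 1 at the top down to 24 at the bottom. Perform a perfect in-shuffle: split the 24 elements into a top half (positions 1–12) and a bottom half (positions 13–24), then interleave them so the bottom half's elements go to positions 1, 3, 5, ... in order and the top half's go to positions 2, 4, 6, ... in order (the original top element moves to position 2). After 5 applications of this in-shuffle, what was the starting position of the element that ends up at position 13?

Work backwards from position 13, undoing one in-shuffle at a time:
13 ← 19 ← 22 ← 11 ← 18 ← 9
So the element now at position 13 started at position 9.

9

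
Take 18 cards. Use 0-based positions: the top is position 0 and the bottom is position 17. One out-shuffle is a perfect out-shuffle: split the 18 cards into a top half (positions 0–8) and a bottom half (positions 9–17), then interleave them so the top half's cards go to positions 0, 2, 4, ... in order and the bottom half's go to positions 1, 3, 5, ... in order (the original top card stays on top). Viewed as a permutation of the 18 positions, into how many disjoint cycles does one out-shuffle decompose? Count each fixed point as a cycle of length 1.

Trace each unvisited position around until it returns:
(0) (1 2 4 8 16 15 13 9) (3 6 12 7 14 11 5 10) (17)
4 cycles in total.

4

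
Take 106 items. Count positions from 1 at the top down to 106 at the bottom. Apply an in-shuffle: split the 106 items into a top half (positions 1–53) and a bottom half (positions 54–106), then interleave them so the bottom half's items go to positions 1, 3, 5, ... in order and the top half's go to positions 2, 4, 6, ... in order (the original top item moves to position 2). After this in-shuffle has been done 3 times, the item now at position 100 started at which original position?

66

Work backwards from position 100, undoing one in-shuffle at a time:
100 ← 50 ← 25 ← 66
So the item now at position 100 started at position 66.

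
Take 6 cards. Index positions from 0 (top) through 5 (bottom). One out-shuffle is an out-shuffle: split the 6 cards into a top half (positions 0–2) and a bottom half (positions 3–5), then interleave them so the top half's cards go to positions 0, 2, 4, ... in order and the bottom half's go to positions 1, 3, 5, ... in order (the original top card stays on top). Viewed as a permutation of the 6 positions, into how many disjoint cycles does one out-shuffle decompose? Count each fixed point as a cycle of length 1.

3

Trace each unvisited position around until it returns:
(0) (1 2 4 3) (5)
3 cycles in total.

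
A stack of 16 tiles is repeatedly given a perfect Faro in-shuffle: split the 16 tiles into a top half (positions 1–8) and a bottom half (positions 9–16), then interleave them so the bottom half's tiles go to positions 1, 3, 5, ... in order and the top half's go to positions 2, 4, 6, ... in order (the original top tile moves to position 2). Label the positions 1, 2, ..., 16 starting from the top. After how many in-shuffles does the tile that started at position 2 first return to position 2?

8

Follow position 2 under repeated in-shuffles:
2 → 4 → 8 → 16 → 15 → 13 → 9 → 1 → 2
It first returns after 8 in-shuffles.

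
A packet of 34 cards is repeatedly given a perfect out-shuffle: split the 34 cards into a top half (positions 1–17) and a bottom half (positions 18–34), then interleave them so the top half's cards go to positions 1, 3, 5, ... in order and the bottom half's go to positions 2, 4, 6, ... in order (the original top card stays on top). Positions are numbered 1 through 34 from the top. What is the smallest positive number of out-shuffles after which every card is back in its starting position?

10

The out-shuffle permutes the 34 positions with cycle lengths [1, 1, 2, 10, 10, 10].
Every card is home exactly when every cycle has completed a whole number of laps, i.e. after lcm(1, 2, 10) = 10 out-shuffles.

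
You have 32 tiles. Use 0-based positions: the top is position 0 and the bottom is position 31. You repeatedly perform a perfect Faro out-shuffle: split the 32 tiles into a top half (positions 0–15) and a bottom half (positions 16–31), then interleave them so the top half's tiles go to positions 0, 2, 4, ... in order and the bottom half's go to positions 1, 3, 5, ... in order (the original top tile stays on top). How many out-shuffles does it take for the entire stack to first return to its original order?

5

The out-shuffle permutes the 32 positions with cycle lengths [1, 1, 5, 5, 5, 5, 5, 5].
Every tile is home exactly when every cycle has completed a whole number of laps, i.e. after lcm(1, 5) = 5 out-shuffles.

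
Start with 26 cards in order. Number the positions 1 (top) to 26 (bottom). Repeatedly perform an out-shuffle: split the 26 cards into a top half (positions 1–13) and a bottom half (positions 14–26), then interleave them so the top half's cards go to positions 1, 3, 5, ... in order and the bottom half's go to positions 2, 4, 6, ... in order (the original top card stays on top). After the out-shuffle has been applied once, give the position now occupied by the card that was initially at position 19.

12

Track the card's position through each out-shuffle:
19 → 12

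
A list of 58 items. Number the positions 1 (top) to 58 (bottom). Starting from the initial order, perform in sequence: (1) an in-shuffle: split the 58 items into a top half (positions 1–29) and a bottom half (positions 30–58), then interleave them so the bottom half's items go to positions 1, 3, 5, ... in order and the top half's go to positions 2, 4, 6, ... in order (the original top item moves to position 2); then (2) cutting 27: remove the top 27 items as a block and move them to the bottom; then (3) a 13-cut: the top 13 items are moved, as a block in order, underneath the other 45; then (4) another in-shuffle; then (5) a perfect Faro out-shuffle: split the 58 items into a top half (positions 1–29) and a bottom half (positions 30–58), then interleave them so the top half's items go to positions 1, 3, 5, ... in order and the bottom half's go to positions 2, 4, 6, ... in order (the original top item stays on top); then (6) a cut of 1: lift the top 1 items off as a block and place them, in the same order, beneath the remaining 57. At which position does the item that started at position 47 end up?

Track the item from position 47 forward through each operation:
  after op 1 (in-shuffle): 47 → 35
  after op 2 (cut 27): 35 → 8
  after op 3 (cut 13): 8 → 53
  after op 4 (in-shuffle): 53 → 47
  after op 5 (out-shuffle): 47 → 36
  after op 6 (cut 1): 36 → 35

35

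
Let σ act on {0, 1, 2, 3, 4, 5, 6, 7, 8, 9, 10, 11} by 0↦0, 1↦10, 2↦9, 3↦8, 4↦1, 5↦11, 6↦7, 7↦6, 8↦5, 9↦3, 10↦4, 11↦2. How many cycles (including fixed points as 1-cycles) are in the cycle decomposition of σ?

Cycle decomposition: (0) (1 10 4) (2 9 3 8 5 11) (6 7).
4 cycles.

4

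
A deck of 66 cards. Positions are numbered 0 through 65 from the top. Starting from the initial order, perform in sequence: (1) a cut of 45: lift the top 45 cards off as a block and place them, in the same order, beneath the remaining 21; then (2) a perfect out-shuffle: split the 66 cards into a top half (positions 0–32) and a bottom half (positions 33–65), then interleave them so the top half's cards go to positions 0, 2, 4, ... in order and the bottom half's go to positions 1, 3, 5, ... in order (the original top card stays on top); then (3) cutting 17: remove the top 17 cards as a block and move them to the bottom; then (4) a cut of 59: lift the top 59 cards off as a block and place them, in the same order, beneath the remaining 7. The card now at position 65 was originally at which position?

Undo the operations in reverse order, starting from position 65:
  undo op 4 (cut 59): 65 ← 58
  undo op 3 (cut 17): 58 ← 9
  undo op 2 (out-shuffle, from bottom half): 9 ← 37
  undo op 1 (cut 45): 37 ← 16
So the card at position 65 came from original position 16.

16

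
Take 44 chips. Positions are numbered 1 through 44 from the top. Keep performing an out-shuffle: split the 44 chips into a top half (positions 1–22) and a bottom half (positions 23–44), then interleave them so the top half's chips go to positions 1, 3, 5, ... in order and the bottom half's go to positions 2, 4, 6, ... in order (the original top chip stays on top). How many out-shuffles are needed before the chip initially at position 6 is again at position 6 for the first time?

Follow position 6 under repeated out-shuffles:
6 → 11 → 21 → 41 → 38 → 32 → 20 → 39 → 34 → 24 → 4 → 7 → 13 → 25 → 6
It first returns after 14 out-shuffles.

14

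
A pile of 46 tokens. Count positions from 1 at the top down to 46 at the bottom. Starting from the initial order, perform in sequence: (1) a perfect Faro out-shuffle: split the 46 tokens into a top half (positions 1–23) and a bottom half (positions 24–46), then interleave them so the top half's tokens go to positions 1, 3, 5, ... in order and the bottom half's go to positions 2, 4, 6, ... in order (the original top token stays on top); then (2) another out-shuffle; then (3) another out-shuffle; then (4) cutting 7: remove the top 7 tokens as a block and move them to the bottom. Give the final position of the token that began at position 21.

19

Track the token from position 21 forward through each operation:
  after op 1 (out-shuffle): 21 → 41
  after op 2 (out-shuffle): 41 → 36
  after op 3 (out-shuffle): 36 → 26
  after op 4 (cut 7): 26 → 19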